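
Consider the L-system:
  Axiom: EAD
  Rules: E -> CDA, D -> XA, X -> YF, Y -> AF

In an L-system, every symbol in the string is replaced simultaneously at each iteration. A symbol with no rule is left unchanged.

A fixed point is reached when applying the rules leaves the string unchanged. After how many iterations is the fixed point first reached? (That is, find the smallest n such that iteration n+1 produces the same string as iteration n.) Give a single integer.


Step 0: EAD
Step 1: CDAAXA
Step 2: CXAAAYFA
Step 3: CYFAAAAFFA
Step 4: CAFFAAAAFFA
Step 5: CAFFAAAAFFA  (unchanged — fixed point at step 4)

Answer: 4


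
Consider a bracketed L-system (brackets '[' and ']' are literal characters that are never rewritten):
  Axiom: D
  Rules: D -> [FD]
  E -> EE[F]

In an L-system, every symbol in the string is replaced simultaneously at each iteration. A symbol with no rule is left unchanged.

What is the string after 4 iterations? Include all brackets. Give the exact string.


Step 0: D
Step 1: [FD]
Step 2: [F[FD]]
Step 3: [F[F[FD]]]
Step 4: [F[F[F[FD]]]]

Answer: [F[F[F[FD]]]]


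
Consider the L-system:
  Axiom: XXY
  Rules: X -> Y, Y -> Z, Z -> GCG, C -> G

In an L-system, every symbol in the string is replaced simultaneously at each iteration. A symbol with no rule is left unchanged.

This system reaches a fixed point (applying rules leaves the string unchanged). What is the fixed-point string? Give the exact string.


Answer: GGGGGGGGG

Derivation:
Step 0: XXY
Step 1: YYZ
Step 2: ZZGCG
Step 3: GCGGCGGGG
Step 4: GGGGGGGGG
Step 5: GGGGGGGGG  (unchanged — fixed point at step 4)


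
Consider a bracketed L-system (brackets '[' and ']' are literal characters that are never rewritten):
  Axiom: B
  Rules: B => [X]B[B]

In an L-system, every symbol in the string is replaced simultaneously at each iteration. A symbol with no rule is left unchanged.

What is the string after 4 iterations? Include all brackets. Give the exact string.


Step 0: B
Step 1: [X]B[B]
Step 2: [X][X]B[B][[X]B[B]]
Step 3: [X][X][X]B[B][[X]B[B]][[X][X]B[B][[X]B[B]]]
Step 4: [X][X][X][X]B[B][[X]B[B]][[X][X]B[B][[X]B[B]]][[X][X][X]B[B][[X]B[B]][[X][X]B[B][[X]B[B]]]]

Answer: [X][X][X][X]B[B][[X]B[B]][[X][X]B[B][[X]B[B]]][[X][X][X]B[B][[X]B[B]][[X][X]B[B][[X]B[B]]]]


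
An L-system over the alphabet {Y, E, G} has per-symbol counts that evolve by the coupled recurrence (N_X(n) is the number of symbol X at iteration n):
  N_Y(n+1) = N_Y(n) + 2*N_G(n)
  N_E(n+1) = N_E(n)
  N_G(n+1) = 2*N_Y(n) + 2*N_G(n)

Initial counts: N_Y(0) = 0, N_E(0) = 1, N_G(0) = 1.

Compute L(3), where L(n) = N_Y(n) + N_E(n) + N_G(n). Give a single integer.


Step 0: N_Y=0, N_E=1, N_G=1, L=2
Step 1: N_Y=2, N_E=1, N_G=2, L=5
Step 2: N_Y=6, N_E=1, N_G=8, L=15
Step 3: N_Y=22, N_E=1, N_G=28, L=51

Answer: 51


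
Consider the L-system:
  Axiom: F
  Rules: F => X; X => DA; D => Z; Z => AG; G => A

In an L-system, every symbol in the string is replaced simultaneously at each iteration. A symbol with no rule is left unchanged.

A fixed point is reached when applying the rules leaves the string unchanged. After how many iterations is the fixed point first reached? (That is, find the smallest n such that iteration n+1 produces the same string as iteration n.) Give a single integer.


Step 0: F
Step 1: X
Step 2: DA
Step 3: ZA
Step 4: AGA
Step 5: AAA
Step 6: AAA  (unchanged — fixed point at step 5)

Answer: 5


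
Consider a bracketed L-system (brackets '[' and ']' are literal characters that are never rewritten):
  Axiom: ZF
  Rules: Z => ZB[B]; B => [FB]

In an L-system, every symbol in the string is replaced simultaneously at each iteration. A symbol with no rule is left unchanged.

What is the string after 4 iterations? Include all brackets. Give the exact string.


Step 0: ZF
Step 1: ZB[B]F
Step 2: ZB[B][FB][[FB]]F
Step 3: ZB[B][FB][[FB]][F[FB]][[F[FB]]]F
Step 4: ZB[B][FB][[FB]][F[FB]][[F[FB]]][F[F[FB]]][[F[F[FB]]]]F

Answer: ZB[B][FB][[FB]][F[FB]][[F[FB]]][F[F[FB]]][[F[F[FB]]]]F


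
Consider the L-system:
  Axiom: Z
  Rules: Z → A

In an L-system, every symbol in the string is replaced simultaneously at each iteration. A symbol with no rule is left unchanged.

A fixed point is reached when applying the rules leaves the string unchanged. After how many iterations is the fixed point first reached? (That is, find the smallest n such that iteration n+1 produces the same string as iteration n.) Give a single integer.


Answer: 1

Derivation:
Step 0: Z
Step 1: A
Step 2: A  (unchanged — fixed point at step 1)


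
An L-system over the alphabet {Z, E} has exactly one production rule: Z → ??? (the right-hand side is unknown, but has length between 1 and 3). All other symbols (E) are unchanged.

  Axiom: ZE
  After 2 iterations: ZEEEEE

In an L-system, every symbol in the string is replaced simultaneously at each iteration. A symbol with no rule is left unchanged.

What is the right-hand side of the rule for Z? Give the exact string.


Trying Z → ZEE:
  Step 0: ZE
  Step 1: ZEEE
  Step 2: ZEEEEE
Matches the given result.

Answer: ZEE


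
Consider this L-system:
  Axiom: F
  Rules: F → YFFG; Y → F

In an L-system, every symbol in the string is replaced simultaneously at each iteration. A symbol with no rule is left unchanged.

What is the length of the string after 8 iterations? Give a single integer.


Answer: 2089

Derivation:
Step 0: length = 1
Step 1: length = 4
Step 2: length = 10
Step 3: length = 25
Step 4: length = 61
Step 5: length = 148
Step 6: length = 358
Step 7: length = 865
Step 8: length = 2089


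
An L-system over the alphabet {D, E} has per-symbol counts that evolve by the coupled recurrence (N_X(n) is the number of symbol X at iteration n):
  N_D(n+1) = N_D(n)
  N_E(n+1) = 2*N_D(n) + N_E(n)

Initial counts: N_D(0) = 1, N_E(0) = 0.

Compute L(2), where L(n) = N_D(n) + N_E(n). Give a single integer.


Answer: 5

Derivation:
Step 0: N_D=1, N_E=0, L=1
Step 1: N_D=1, N_E=2, L=3
Step 2: N_D=1, N_E=4, L=5


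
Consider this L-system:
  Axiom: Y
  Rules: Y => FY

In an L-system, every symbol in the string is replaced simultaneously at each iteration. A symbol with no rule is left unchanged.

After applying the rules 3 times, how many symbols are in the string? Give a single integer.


Answer: 4

Derivation:
Step 0: length = 1
Step 1: length = 2
Step 2: length = 3
Step 3: length = 4


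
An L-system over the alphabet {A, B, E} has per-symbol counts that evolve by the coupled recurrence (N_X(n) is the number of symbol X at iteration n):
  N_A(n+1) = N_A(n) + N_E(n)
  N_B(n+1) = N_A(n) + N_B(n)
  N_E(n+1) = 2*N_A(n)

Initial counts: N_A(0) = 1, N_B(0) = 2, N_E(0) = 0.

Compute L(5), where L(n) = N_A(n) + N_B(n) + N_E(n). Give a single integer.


Answer: 66

Derivation:
Step 0: N_A=1, N_B=2, N_E=0, L=3
Step 1: N_A=1, N_B=3, N_E=2, L=6
Step 2: N_A=3, N_B=4, N_E=2, L=9
Step 3: N_A=5, N_B=7, N_E=6, L=18
Step 4: N_A=11, N_B=12, N_E=10, L=33
Step 5: N_A=21, N_B=23, N_E=22, L=66


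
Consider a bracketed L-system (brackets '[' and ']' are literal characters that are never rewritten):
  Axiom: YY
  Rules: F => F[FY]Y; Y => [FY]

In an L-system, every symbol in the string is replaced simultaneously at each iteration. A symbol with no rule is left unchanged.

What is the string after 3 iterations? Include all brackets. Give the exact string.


Answer: [F[FY]Y[F[FY]Y[FY]][FY][F[FY]Y[FY]]][F[FY]Y[F[FY]Y[FY]][FY][F[FY]Y[FY]]]

Derivation:
Step 0: YY
Step 1: [FY][FY]
Step 2: [F[FY]Y[FY]][F[FY]Y[FY]]
Step 3: [F[FY]Y[F[FY]Y[FY]][FY][F[FY]Y[FY]]][F[FY]Y[F[FY]Y[FY]][FY][F[FY]Y[FY]]]


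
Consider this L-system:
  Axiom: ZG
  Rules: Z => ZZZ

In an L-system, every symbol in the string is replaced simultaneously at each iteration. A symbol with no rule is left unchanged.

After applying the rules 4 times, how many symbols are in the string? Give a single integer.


Answer: 82

Derivation:
Step 0: length = 2
Step 1: length = 4
Step 2: length = 10
Step 3: length = 28
Step 4: length = 82


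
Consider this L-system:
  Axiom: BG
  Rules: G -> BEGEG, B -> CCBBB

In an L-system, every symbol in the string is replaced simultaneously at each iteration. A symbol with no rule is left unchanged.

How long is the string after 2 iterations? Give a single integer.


Answer: 34

Derivation:
Step 0: length = 2
Step 1: length = 10
Step 2: length = 34


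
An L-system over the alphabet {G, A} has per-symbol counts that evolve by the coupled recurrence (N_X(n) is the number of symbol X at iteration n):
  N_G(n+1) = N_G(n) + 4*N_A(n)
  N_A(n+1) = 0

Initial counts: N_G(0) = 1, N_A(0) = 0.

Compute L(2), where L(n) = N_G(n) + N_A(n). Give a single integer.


Answer: 1

Derivation:
Step 0: N_G=1, N_A=0, L=1
Step 1: N_G=1, N_A=0, L=1
Step 2: N_G=1, N_A=0, L=1


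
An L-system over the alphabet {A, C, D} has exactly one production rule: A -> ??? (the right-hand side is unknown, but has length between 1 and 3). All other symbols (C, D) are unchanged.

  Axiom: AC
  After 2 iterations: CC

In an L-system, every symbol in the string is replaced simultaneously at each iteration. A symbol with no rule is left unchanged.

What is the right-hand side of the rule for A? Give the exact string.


Trying A -> C:
  Step 0: AC
  Step 1: CC
  Step 2: CC
Matches the given result.

Answer: C


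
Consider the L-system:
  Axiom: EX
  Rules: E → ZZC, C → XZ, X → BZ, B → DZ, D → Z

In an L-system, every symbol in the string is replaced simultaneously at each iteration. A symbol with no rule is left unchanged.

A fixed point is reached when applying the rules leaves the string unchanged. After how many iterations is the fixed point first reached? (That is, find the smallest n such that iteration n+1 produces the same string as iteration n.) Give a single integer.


Answer: 5

Derivation:
Step 0: EX
Step 1: ZZCBZ
Step 2: ZZXZDZZ
Step 3: ZZBZZZZZ
Step 4: ZZDZZZZZZ
Step 5: ZZZZZZZZZ
Step 6: ZZZZZZZZZ  (unchanged — fixed point at step 5)


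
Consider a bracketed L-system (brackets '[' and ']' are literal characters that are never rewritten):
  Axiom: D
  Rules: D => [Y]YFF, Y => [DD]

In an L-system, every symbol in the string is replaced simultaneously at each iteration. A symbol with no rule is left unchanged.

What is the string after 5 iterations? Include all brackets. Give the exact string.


Step 0: D
Step 1: [Y]YFF
Step 2: [[DD]][DD]FF
Step 3: [[[Y]YFF[Y]YFF]][[Y]YFF[Y]YFF]FF
Step 4: [[[[DD]][DD]FF[[DD]][DD]FF]][[[DD]][DD]FF[[DD]][DD]FF]FF
Step 5: [[[[[Y]YFF[Y]YFF]][[Y]YFF[Y]YFF]FF[[[Y]YFF[Y]YFF]][[Y]YFF[Y]YFF]FF]][[[[Y]YFF[Y]YFF]][[Y]YFF[Y]YFF]FF[[[Y]YFF[Y]YFF]][[Y]YFF[Y]YFF]FF]FF

Answer: [[[[[Y]YFF[Y]YFF]][[Y]YFF[Y]YFF]FF[[[Y]YFF[Y]YFF]][[Y]YFF[Y]YFF]FF]][[[[Y]YFF[Y]YFF]][[Y]YFF[Y]YFF]FF[[[Y]YFF[Y]YFF]][[Y]YFF[Y]YFF]FF]FF


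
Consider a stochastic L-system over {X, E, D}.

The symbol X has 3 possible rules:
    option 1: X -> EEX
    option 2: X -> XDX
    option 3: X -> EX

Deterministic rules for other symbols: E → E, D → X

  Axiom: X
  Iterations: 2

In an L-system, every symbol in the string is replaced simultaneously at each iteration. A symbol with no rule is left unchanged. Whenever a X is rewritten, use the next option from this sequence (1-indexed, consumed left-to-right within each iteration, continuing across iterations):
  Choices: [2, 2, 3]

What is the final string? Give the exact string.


Answer: XDXXEX

Derivation:
Step 0: X
Step 1: XDX  (used choices [2])
Step 2: XDXXEX  (used choices [2, 3])


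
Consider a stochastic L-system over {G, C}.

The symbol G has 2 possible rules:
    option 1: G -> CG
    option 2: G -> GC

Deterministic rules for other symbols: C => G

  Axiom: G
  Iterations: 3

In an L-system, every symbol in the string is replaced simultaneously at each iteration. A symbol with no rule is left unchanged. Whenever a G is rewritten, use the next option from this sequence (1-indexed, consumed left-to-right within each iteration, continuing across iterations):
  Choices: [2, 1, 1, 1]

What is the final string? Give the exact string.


Answer: GCGCG

Derivation:
Step 0: G
Step 1: GC  (used choices [2])
Step 2: CGG  (used choices [1])
Step 3: GCGCG  (used choices [1, 1])


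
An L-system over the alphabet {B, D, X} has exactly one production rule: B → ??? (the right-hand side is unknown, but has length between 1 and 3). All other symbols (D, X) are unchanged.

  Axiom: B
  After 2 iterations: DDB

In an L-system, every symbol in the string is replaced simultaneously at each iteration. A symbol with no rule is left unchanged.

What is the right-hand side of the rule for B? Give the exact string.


Trying B → DB:
  Step 0: B
  Step 1: DB
  Step 2: DDB
Matches the given result.

Answer: DB


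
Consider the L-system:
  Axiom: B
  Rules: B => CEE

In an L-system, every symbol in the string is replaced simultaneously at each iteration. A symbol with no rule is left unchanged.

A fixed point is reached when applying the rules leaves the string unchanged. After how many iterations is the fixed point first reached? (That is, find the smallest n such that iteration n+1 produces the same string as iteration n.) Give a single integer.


Answer: 1

Derivation:
Step 0: B
Step 1: CEE
Step 2: CEE  (unchanged — fixed point at step 1)


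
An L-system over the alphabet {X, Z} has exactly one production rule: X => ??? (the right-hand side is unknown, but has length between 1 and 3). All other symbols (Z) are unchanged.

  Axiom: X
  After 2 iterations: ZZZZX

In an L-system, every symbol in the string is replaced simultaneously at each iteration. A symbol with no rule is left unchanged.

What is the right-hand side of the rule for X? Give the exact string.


Answer: ZZX

Derivation:
Trying X => ZZX:
  Step 0: X
  Step 1: ZZX
  Step 2: ZZZZX
Matches the given result.


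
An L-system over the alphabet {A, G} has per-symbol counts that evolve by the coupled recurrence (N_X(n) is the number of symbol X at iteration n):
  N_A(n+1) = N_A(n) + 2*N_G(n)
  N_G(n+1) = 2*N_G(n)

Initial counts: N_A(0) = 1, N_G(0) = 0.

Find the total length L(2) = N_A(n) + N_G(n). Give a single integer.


Step 0: N_A=1, N_G=0, L=1
Step 1: N_A=1, N_G=0, L=1
Step 2: N_A=1, N_G=0, L=1

Answer: 1


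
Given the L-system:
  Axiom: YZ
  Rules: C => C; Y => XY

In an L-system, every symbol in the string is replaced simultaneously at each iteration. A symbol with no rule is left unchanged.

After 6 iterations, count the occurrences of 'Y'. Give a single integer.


Answer: 1

Derivation:
Step 0: YZ  (1 'Y')
Step 1: XYZ  (1 'Y')
Step 2: XXYZ  (1 'Y')
Step 3: XXXYZ  (1 'Y')
Step 4: XXXXYZ  (1 'Y')
Step 5: XXXXXYZ  (1 'Y')
Step 6: XXXXXXYZ  (1 'Y')


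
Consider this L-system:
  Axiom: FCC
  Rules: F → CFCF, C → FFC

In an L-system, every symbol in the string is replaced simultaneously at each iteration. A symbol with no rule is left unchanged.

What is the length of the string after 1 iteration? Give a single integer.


Answer: 10

Derivation:
Step 0: length = 3
Step 1: length = 10


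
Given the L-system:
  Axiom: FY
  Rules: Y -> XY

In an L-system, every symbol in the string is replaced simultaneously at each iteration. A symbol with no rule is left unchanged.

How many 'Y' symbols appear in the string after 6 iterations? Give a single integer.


Answer: 1

Derivation:
Step 0: FY  (1 'Y')
Step 1: FXY  (1 'Y')
Step 2: FXXY  (1 'Y')
Step 3: FXXXY  (1 'Y')
Step 4: FXXXXY  (1 'Y')
Step 5: FXXXXXY  (1 'Y')
Step 6: FXXXXXXY  (1 'Y')


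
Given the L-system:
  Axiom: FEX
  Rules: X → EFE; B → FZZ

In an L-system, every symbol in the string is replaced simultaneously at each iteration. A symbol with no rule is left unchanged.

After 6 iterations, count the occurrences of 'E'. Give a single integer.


Step 0: FEX  (1 'E')
Step 1: FEEFE  (3 'E')
Step 2: FEEFE  (3 'E')
Step 3: FEEFE  (3 'E')
Step 4: FEEFE  (3 'E')
Step 5: FEEFE  (3 'E')
Step 6: FEEFE  (3 'E')

Answer: 3


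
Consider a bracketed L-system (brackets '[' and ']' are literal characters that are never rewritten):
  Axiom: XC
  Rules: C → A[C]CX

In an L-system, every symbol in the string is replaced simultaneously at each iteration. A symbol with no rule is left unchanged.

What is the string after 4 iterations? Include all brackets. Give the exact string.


Step 0: XC
Step 1: XA[C]CX
Step 2: XA[A[C]CX]A[C]CXX
Step 3: XA[A[A[C]CX]A[C]CXX]A[A[C]CX]A[C]CXXX
Step 4: XA[A[A[A[C]CX]A[C]CXX]A[A[C]CX]A[C]CXXX]A[A[A[C]CX]A[C]CXX]A[A[C]CX]A[C]CXXXX

Answer: XA[A[A[A[C]CX]A[C]CXX]A[A[C]CX]A[C]CXXX]A[A[A[C]CX]A[C]CXX]A[A[C]CX]A[C]CXXXX


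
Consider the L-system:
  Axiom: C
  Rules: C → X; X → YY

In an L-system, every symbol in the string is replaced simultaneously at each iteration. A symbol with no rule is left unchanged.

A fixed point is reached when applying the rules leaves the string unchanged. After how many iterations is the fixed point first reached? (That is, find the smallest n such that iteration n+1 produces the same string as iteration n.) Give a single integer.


Answer: 2

Derivation:
Step 0: C
Step 1: X
Step 2: YY
Step 3: YY  (unchanged — fixed point at step 2)


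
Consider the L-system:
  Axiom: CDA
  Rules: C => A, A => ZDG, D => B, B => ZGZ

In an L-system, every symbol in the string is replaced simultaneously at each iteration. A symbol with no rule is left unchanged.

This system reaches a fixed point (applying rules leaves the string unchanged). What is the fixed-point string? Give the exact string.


Answer: ZZGZGZGZZZGZG

Derivation:
Step 0: CDA
Step 1: ABZDG
Step 2: ZDGZGZZBG
Step 3: ZBGZGZZZGZG
Step 4: ZZGZGZGZZZGZG
Step 5: ZZGZGZGZZZGZG  (unchanged — fixed point at step 4)


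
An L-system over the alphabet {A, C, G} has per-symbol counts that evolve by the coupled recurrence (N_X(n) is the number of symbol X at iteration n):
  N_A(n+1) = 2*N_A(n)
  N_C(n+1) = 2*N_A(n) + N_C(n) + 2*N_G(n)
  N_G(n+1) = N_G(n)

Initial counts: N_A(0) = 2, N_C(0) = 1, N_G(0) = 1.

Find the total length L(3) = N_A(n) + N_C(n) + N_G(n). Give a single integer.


Step 0: N_A=2, N_C=1, N_G=1, L=4
Step 1: N_A=4, N_C=7, N_G=1, L=12
Step 2: N_A=8, N_C=17, N_G=1, L=26
Step 3: N_A=16, N_C=35, N_G=1, L=52

Answer: 52


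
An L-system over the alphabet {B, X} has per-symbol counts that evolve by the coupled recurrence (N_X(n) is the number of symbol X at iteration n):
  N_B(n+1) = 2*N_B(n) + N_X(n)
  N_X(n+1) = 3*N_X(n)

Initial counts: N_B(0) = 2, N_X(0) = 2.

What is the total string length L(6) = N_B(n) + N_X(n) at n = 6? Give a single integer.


Answer: 2916

Derivation:
Step 0: N_B=2, N_X=2, L=4
Step 1: N_B=6, N_X=6, L=12
Step 2: N_B=18, N_X=18, L=36
Step 3: N_B=54, N_X=54, L=108
Step 4: N_B=162, N_X=162, L=324
Step 5: N_B=486, N_X=486, L=972
Step 6: N_B=1458, N_X=1458, L=2916


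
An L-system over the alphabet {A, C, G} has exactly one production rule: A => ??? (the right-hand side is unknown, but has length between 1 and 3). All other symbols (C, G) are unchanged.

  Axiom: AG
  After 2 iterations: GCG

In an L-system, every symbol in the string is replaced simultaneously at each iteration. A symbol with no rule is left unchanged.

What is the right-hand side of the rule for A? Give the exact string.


Trying A => GC:
  Step 0: AG
  Step 1: GCG
  Step 2: GCG
Matches the given result.

Answer: GC


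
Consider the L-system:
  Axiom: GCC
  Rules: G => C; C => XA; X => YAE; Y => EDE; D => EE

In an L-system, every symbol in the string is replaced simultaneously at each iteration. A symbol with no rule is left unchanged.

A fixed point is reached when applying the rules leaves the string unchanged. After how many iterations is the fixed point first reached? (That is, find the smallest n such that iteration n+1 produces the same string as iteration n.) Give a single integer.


Step 0: GCC
Step 1: CXAXA
Step 2: XAYAEAYAEA
Step 3: YAEAEDEAEAEDEAEA
Step 4: EDEAEAEEEEAEAEEEEAEA
Step 5: EEEEAEAEEEEAEAEEEEAEA
Step 6: EEEEAEAEEEEAEAEEEEAEA  (unchanged — fixed point at step 5)

Answer: 5


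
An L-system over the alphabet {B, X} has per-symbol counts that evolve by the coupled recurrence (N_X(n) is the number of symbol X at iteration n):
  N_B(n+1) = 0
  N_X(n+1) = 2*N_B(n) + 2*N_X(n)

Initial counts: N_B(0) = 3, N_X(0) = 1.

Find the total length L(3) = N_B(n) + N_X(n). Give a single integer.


Step 0: N_B=3, N_X=1, L=4
Step 1: N_B=0, N_X=8, L=8
Step 2: N_B=0, N_X=16, L=16
Step 3: N_B=0, N_X=32, L=32

Answer: 32


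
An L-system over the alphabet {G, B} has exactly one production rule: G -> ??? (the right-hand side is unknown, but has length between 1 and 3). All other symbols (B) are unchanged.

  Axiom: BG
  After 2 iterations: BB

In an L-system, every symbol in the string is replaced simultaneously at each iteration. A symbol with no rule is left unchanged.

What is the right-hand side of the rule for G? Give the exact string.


Trying G -> B:
  Step 0: BG
  Step 1: BB
  Step 2: BB
Matches the given result.

Answer: B


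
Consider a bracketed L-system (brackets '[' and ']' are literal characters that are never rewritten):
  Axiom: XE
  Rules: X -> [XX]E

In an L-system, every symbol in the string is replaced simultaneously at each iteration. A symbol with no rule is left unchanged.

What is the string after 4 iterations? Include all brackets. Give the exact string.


Answer: [[[[XX]E[XX]E]E[[XX]E[XX]E]E]E[[[XX]E[XX]E]E[[XX]E[XX]E]E]E]EE

Derivation:
Step 0: XE
Step 1: [XX]EE
Step 2: [[XX]E[XX]E]EE
Step 3: [[[XX]E[XX]E]E[[XX]E[XX]E]E]EE
Step 4: [[[[XX]E[XX]E]E[[XX]E[XX]E]E]E[[[XX]E[XX]E]E[[XX]E[XX]E]E]E]EE


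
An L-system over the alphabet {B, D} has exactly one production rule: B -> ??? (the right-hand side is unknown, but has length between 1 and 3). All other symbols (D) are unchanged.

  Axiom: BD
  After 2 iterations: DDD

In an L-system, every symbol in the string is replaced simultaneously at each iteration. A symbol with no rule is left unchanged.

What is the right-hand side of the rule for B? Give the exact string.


Answer: DD

Derivation:
Trying B -> DD:
  Step 0: BD
  Step 1: DDD
  Step 2: DDD
Matches the given result.


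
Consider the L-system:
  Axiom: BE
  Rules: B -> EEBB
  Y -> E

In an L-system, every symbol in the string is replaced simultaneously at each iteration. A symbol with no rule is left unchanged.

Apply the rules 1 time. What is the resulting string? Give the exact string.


Step 0: BE
Step 1: EEBBE

Answer: EEBBE


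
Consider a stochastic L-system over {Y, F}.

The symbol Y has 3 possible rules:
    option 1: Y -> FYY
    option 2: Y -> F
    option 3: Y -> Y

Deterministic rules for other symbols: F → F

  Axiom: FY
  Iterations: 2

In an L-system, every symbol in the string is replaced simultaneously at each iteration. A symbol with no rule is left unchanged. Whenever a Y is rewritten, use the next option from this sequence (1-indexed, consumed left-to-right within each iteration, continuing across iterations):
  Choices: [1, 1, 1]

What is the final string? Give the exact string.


Step 0: FY
Step 1: FFYY  (used choices [1])
Step 2: FFFYYFYY  (used choices [1, 1])

Answer: FFFYYFYY


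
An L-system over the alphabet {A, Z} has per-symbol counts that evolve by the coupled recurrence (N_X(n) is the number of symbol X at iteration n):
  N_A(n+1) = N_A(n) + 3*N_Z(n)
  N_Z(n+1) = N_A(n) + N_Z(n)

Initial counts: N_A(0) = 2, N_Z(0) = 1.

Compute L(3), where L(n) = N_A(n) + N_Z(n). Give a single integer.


Step 0: N_A=2, N_Z=1, L=3
Step 1: N_A=5, N_Z=3, L=8
Step 2: N_A=14, N_Z=8, L=22
Step 3: N_A=38, N_Z=22, L=60

Answer: 60


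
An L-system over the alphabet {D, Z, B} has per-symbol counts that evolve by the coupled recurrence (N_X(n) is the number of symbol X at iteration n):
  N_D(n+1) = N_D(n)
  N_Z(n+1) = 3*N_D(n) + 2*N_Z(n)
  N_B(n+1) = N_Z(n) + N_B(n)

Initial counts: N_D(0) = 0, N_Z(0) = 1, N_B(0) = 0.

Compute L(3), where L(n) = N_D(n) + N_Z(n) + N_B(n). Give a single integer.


Answer: 15

Derivation:
Step 0: N_D=0, N_Z=1, N_B=0, L=1
Step 1: N_D=0, N_Z=2, N_B=1, L=3
Step 2: N_D=0, N_Z=4, N_B=3, L=7
Step 3: N_D=0, N_Z=8, N_B=7, L=15


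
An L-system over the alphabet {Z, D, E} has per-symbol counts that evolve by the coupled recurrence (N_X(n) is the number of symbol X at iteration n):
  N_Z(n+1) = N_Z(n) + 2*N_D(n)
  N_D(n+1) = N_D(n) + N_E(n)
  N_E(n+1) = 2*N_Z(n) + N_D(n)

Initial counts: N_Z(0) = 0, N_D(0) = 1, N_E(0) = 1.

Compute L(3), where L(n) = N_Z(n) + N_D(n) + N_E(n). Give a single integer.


Answer: 36

Derivation:
Step 0: N_Z=0, N_D=1, N_E=1, L=2
Step 1: N_Z=2, N_D=2, N_E=1, L=5
Step 2: N_Z=6, N_D=3, N_E=6, L=15
Step 3: N_Z=12, N_D=9, N_E=15, L=36


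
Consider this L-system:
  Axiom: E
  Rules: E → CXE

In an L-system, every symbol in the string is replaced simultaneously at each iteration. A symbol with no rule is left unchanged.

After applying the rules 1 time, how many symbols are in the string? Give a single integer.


Step 0: length = 1
Step 1: length = 3

Answer: 3


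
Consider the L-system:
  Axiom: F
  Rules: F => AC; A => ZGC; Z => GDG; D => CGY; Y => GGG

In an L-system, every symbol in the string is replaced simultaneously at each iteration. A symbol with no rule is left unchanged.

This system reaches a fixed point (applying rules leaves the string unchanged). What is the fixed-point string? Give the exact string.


Step 0: F
Step 1: AC
Step 2: ZGCC
Step 3: GDGGCC
Step 4: GCGYGGCC
Step 5: GCGGGGGGCC
Step 6: GCGGGGGGCC  (unchanged — fixed point at step 5)

Answer: GCGGGGGGCC


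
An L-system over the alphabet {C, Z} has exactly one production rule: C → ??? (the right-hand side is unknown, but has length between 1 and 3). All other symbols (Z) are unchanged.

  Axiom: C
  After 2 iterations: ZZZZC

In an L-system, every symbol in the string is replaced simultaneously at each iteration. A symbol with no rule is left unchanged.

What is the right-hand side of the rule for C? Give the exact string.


Answer: ZZC

Derivation:
Trying C → ZZC:
  Step 0: C
  Step 1: ZZC
  Step 2: ZZZZC
Matches the given result.


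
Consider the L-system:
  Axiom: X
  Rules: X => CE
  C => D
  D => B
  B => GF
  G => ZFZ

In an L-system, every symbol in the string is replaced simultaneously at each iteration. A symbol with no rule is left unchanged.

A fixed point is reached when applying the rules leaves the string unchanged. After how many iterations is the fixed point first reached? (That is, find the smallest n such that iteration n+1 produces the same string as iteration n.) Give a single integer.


Answer: 5

Derivation:
Step 0: X
Step 1: CE
Step 2: DE
Step 3: BE
Step 4: GFE
Step 5: ZFZFE
Step 6: ZFZFE  (unchanged — fixed point at step 5)


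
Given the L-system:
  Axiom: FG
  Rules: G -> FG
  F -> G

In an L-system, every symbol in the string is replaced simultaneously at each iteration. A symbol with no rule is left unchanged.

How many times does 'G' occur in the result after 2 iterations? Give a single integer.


Step 0: FG  (1 'G')
Step 1: GFG  (2 'G')
Step 2: FGGFG  (3 'G')

Answer: 3


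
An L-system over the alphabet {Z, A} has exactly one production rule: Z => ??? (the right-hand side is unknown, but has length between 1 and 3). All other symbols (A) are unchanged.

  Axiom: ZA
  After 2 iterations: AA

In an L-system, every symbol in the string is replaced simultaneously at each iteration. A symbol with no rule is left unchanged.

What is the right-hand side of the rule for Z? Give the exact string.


Trying Z => A:
  Step 0: ZA
  Step 1: AA
  Step 2: AA
Matches the given result.

Answer: A


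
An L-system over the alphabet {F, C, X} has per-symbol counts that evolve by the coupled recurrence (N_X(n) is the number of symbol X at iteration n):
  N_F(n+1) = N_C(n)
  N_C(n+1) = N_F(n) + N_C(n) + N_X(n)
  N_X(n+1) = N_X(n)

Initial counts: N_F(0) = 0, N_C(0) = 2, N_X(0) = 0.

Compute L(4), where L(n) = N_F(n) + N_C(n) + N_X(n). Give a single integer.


Step 0: N_F=0, N_C=2, N_X=0, L=2
Step 1: N_F=2, N_C=2, N_X=0, L=4
Step 2: N_F=2, N_C=4, N_X=0, L=6
Step 3: N_F=4, N_C=6, N_X=0, L=10
Step 4: N_F=6, N_C=10, N_X=0, L=16

Answer: 16


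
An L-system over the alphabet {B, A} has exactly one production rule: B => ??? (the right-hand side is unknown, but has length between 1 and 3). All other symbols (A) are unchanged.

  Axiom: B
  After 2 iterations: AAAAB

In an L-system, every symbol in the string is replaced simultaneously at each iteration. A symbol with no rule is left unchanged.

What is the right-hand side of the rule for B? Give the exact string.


Answer: AAB

Derivation:
Trying B => AAB:
  Step 0: B
  Step 1: AAB
  Step 2: AAAAB
Matches the given result.


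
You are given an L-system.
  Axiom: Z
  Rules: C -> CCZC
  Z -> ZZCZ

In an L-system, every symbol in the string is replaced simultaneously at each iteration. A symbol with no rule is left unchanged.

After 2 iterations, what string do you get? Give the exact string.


Step 0: Z
Step 1: ZZCZ
Step 2: ZZCZZZCZCCZCZZCZ

Answer: ZZCZZZCZCCZCZZCZ


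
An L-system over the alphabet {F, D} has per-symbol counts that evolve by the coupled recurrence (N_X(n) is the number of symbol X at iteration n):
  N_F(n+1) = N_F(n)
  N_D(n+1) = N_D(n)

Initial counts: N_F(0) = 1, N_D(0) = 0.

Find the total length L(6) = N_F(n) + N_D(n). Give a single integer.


Step 0: N_F=1, N_D=0, L=1
Step 1: N_F=1, N_D=0, L=1
Step 2: N_F=1, N_D=0, L=1
Step 3: N_F=1, N_D=0, L=1
Step 4: N_F=1, N_D=0, L=1
Step 5: N_F=1, N_D=0, L=1
Step 6: N_F=1, N_D=0, L=1

Answer: 1


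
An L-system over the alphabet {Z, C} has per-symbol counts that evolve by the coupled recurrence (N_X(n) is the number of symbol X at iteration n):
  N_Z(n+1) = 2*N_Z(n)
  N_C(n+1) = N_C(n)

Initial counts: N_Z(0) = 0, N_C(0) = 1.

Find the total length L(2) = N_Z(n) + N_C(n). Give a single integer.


Answer: 1

Derivation:
Step 0: N_Z=0, N_C=1, L=1
Step 1: N_Z=0, N_C=1, L=1
Step 2: N_Z=0, N_C=1, L=1


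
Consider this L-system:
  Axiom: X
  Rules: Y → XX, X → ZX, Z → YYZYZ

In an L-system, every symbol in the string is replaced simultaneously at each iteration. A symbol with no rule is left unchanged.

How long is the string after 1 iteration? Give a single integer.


Step 0: length = 1
Step 1: length = 2

Answer: 2


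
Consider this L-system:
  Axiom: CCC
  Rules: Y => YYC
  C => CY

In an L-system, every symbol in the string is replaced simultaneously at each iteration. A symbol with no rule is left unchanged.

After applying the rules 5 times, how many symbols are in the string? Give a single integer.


Step 0: length = 3
Step 1: length = 6
Step 2: length = 15
Step 3: length = 39
Step 4: length = 102
Step 5: length = 267

Answer: 267


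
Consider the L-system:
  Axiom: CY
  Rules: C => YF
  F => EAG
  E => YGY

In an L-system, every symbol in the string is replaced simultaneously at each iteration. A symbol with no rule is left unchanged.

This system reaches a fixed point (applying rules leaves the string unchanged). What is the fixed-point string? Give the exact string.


Step 0: CY
Step 1: YFY
Step 2: YEAGY
Step 3: YYGYAGY
Step 4: YYGYAGY  (unchanged — fixed point at step 3)

Answer: YYGYAGY


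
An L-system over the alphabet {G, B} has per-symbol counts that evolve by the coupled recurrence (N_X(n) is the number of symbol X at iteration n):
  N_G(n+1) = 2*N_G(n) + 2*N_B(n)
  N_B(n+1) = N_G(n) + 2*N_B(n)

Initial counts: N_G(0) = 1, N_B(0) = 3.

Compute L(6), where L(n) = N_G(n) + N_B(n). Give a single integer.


Step 0: N_G=1, N_B=3, L=4
Step 1: N_G=8, N_B=7, L=15
Step 2: N_G=30, N_B=22, L=52
Step 3: N_G=104, N_B=74, L=178
Step 4: N_G=356, N_B=252, L=608
Step 5: N_G=1216, N_B=860, L=2076
Step 6: N_G=4152, N_B=2936, L=7088

Answer: 7088


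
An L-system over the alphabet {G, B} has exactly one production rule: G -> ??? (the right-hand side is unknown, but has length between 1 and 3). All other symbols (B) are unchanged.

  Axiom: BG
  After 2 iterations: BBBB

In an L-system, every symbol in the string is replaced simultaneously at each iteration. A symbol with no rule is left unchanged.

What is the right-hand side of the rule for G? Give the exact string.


Trying G -> BBB:
  Step 0: BG
  Step 1: BBBB
  Step 2: BBBB
Matches the given result.

Answer: BBB


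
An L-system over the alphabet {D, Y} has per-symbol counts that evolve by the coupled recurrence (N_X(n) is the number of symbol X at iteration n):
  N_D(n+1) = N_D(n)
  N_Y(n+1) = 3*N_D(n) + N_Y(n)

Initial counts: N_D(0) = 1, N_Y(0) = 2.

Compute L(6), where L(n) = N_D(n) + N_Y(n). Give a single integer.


Step 0: N_D=1, N_Y=2, L=3
Step 1: N_D=1, N_Y=5, L=6
Step 2: N_D=1, N_Y=8, L=9
Step 3: N_D=1, N_Y=11, L=12
Step 4: N_D=1, N_Y=14, L=15
Step 5: N_D=1, N_Y=17, L=18
Step 6: N_D=1, N_Y=20, L=21

Answer: 21


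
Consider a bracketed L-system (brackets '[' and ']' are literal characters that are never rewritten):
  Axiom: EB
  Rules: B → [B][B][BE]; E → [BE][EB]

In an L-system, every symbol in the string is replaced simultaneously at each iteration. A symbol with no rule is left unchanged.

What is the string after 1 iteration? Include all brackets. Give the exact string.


Answer: [BE][EB][B][B][BE]

Derivation:
Step 0: EB
Step 1: [BE][EB][B][B][BE]


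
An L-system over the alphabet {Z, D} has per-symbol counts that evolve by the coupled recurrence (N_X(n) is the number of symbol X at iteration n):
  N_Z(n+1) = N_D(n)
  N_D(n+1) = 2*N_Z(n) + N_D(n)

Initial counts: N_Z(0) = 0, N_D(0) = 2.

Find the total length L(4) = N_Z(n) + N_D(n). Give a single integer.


Step 0: N_Z=0, N_D=2, L=2
Step 1: N_Z=2, N_D=2, L=4
Step 2: N_Z=2, N_D=6, L=8
Step 3: N_Z=6, N_D=10, L=16
Step 4: N_Z=10, N_D=22, L=32

Answer: 32


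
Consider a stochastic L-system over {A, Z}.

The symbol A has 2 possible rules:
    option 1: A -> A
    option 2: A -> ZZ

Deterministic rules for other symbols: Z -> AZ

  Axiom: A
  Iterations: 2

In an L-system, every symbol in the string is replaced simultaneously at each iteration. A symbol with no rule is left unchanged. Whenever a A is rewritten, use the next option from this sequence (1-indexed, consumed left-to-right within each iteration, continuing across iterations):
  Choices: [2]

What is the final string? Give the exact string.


Answer: AZAZ

Derivation:
Step 0: A
Step 1: ZZ  (used choices [2])
Step 2: AZAZ  (used choices [])


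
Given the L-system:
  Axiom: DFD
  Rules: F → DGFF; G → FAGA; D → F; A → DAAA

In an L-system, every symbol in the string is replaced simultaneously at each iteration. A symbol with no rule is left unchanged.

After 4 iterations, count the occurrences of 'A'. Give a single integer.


Answer: 78

Derivation:
Step 0: DFD  (0 'A')
Step 1: FDGFFF  (0 'A')
Step 2: DGFFFFAGADGFFDGFFDGFF  (2 'A')
Step 3: FFAGADGFFDGFFDGFFDGFFDAAAFAGADAAAFFAGADGFFDGFFFFAGADGFFDGFFFFAGADGFFDGFF  (16 'A')
Step 4: DGFFDGFFDAAAFAGADAAAFFAGADGFFDGFFFFAGADGFFDGFFFFAGADGFFDGFFFFAGADGFFDGFFFDAAADAAADAAADGFFDAAAFAGADAAAFDAAADAAADAAADGFFDGFFDAAAFAGADAAAFFAGADGFFDGFFFFAGADGFFDGFFDGFFDGFFDAAAFAGADAAAFFAGADGFFDGFFFFAGADGFFDGFFDGFFDGFFDAAAFAGADAAAFFAGADGFFDGFFFFAGADGFFDGFF  (78 'A')


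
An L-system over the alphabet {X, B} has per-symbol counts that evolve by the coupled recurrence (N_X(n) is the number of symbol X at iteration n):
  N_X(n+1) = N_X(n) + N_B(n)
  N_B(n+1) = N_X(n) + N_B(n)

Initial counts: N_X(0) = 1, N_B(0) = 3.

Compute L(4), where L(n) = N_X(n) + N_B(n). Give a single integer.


Step 0: N_X=1, N_B=3, L=4
Step 1: N_X=4, N_B=4, L=8
Step 2: N_X=8, N_B=8, L=16
Step 3: N_X=16, N_B=16, L=32
Step 4: N_X=32, N_B=32, L=64

Answer: 64


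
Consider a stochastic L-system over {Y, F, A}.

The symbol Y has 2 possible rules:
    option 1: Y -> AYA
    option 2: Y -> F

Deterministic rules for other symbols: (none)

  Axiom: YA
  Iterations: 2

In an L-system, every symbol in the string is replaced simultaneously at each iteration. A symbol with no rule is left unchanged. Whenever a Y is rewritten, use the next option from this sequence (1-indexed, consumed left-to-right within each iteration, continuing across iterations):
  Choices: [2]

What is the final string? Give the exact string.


Step 0: YA
Step 1: FA  (used choices [2])
Step 2: FA  (used choices [])

Answer: FA


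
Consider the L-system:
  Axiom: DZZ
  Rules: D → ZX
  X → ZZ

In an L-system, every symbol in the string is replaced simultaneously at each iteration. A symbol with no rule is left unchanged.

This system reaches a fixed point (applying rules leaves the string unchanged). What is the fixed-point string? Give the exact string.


Step 0: DZZ
Step 1: ZXZZ
Step 2: ZZZZZ
Step 3: ZZZZZ  (unchanged — fixed point at step 2)

Answer: ZZZZZ


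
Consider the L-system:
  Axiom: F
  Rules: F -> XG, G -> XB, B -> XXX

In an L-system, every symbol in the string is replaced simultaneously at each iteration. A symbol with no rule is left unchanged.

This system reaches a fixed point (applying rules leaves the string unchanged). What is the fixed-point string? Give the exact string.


Answer: XXXXX

Derivation:
Step 0: F
Step 1: XG
Step 2: XXB
Step 3: XXXXX
Step 4: XXXXX  (unchanged — fixed point at step 3)


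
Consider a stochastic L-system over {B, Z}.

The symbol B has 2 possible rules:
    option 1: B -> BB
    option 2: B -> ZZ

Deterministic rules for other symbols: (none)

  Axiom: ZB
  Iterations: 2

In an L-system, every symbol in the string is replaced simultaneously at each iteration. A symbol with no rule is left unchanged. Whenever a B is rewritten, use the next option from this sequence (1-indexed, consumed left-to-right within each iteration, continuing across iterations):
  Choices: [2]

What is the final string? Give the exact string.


Answer: ZZZ

Derivation:
Step 0: ZB
Step 1: ZZZ  (used choices [2])
Step 2: ZZZ  (used choices [])


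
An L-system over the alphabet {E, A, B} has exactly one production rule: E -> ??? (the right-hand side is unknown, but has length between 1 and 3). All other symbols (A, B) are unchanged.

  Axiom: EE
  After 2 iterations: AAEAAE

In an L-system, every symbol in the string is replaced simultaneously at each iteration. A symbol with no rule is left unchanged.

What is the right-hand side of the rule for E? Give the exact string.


Trying E -> AE:
  Step 0: EE
  Step 1: AEAE
  Step 2: AAEAAE
Matches the given result.

Answer: AE


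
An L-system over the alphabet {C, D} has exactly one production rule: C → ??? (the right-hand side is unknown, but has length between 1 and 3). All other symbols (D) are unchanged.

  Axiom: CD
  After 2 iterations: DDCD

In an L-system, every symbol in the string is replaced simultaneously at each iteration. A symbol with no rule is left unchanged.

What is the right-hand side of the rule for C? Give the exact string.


Trying C → DC:
  Step 0: CD
  Step 1: DCD
  Step 2: DDCD
Matches the given result.

Answer: DC


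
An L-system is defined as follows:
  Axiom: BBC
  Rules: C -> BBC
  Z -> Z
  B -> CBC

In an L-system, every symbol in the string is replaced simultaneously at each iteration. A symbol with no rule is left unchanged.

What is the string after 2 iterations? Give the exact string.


Answer: BBCCBCBBCBBCCBCBBCCBCCBCBBC

Derivation:
Step 0: BBC
Step 1: CBCCBCBBC
Step 2: BBCCBCBBCBBCCBCBBCCBCCBCBBC


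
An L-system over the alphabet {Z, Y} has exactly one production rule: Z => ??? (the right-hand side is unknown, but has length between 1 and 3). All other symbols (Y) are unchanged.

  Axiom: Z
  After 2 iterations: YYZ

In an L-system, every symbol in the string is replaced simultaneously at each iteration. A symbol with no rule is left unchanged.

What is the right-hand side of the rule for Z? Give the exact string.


Answer: YZ

Derivation:
Trying Z => YZ:
  Step 0: Z
  Step 1: YZ
  Step 2: YYZ
Matches the given result.


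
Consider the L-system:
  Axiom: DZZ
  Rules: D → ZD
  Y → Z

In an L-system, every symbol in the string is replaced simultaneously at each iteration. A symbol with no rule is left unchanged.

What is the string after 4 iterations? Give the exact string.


Step 0: DZZ
Step 1: ZDZZ
Step 2: ZZDZZ
Step 3: ZZZDZZ
Step 4: ZZZZDZZ

Answer: ZZZZDZZ
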